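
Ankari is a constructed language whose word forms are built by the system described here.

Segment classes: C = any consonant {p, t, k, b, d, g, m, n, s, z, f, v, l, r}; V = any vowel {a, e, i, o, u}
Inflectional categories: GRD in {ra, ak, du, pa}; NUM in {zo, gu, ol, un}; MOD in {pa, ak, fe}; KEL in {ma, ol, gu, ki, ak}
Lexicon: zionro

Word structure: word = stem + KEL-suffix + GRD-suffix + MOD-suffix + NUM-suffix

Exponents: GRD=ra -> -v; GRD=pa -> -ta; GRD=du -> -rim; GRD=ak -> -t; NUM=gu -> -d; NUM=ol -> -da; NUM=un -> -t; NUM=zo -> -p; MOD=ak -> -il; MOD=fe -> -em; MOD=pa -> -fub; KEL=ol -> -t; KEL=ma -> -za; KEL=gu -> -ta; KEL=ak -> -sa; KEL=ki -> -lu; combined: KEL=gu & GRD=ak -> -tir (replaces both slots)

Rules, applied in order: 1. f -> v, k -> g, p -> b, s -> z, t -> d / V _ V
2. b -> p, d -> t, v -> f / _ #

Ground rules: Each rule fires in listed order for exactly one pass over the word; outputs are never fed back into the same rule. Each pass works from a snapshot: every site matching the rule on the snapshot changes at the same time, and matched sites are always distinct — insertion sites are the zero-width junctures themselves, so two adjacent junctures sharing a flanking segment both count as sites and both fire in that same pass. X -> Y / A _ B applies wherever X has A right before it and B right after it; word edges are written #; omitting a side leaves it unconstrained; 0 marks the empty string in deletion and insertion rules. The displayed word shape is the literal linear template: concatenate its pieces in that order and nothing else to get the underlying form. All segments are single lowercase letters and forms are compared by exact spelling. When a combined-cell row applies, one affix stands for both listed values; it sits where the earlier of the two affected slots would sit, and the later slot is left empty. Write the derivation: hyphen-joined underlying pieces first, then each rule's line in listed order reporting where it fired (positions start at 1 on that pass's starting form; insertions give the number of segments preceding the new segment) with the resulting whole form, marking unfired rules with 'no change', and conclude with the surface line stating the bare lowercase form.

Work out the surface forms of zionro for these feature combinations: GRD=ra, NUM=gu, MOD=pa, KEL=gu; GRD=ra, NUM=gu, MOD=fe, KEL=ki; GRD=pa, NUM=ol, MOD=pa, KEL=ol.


cell GRD=ra, NUM=gu, MOD=pa, KEL=gu:
underlying: zionro-ta-v-fub-d
1. f -> v, k -> g, p -> b, s -> z, t -> d / V _ V: fires at position(s) 7: zionrodavfubd
2. b -> p, d -> t, v -> f / _ #: fires at position(s) 13: zionrodavfubt
surface: zionrodavfubt

cell GRD=ra, NUM=gu, MOD=fe, KEL=ki:
underlying: zionro-lu-v-em-d
1. f -> v, k -> g, p -> b, s -> z, t -> d / V _ V: no change
2. b -> p, d -> t, v -> f / _ #: fires at position(s) 12: zionroluvemt
surface: zionroluvemt

cell GRD=pa, NUM=ol, MOD=pa, KEL=ol:
underlying: zionro-t-ta-fub-da
1. f -> v, k -> g, p -> b, s -> z, t -> d / V _ V: fires at position(s) 10: zionrottavubda
2. b -> p, d -> t, v -> f / _ #: no change
surface: zionrottavubda


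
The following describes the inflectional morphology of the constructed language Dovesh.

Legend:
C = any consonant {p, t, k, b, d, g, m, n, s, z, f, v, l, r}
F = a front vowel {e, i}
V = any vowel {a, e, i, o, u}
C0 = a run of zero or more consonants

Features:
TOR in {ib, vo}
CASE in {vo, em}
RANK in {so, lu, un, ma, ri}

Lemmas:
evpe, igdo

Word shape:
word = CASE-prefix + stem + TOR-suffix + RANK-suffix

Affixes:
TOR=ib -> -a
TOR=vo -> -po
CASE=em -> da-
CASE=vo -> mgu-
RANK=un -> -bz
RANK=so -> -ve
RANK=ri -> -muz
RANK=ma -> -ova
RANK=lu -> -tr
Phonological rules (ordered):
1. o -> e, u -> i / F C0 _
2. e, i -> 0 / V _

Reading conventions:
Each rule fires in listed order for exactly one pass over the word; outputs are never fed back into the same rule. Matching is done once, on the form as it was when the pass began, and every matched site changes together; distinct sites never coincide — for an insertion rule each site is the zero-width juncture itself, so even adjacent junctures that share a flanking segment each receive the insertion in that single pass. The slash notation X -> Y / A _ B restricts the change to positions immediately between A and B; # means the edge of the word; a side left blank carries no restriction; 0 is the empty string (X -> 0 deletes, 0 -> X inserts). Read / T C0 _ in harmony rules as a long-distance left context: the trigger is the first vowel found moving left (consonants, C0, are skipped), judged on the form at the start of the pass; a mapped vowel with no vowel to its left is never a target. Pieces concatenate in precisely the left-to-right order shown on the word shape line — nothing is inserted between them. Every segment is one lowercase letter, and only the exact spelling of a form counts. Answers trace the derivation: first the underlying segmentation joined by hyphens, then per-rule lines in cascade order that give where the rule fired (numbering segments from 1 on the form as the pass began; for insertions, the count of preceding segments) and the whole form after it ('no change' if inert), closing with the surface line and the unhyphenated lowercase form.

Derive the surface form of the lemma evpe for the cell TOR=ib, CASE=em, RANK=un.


underlying: da-evpe-a-bz
1. o -> e, u -> i / F C0 _: no change
2. e, i -> 0 / V _: fires at position(s) 3: davpeabz
surface: davpeabz


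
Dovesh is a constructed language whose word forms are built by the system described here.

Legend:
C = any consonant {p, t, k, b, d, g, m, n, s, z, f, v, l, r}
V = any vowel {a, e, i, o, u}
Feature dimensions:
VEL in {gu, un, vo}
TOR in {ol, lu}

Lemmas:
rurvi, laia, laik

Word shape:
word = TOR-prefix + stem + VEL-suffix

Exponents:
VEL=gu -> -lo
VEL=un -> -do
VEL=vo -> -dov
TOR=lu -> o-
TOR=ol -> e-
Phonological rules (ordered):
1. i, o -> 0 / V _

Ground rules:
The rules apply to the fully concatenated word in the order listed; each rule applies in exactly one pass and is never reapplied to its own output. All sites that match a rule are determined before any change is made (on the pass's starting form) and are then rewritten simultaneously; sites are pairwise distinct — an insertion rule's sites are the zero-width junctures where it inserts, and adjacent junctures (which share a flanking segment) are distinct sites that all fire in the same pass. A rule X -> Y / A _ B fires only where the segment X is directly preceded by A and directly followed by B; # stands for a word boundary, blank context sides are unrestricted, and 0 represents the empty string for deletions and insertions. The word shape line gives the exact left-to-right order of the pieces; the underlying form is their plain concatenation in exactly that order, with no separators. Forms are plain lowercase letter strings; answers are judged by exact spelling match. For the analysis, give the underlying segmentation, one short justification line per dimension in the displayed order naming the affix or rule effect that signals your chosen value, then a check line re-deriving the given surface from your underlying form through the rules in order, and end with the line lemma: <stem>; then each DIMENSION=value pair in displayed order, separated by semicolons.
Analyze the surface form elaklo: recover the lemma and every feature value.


underlying: e-laik-lo
VEL=gu - signalled by the affix -lo
TOR=ol - signalled by the affix e-
check: elaiklo -> elaklo
lemma: laik; VEL=gu; TOR=ol


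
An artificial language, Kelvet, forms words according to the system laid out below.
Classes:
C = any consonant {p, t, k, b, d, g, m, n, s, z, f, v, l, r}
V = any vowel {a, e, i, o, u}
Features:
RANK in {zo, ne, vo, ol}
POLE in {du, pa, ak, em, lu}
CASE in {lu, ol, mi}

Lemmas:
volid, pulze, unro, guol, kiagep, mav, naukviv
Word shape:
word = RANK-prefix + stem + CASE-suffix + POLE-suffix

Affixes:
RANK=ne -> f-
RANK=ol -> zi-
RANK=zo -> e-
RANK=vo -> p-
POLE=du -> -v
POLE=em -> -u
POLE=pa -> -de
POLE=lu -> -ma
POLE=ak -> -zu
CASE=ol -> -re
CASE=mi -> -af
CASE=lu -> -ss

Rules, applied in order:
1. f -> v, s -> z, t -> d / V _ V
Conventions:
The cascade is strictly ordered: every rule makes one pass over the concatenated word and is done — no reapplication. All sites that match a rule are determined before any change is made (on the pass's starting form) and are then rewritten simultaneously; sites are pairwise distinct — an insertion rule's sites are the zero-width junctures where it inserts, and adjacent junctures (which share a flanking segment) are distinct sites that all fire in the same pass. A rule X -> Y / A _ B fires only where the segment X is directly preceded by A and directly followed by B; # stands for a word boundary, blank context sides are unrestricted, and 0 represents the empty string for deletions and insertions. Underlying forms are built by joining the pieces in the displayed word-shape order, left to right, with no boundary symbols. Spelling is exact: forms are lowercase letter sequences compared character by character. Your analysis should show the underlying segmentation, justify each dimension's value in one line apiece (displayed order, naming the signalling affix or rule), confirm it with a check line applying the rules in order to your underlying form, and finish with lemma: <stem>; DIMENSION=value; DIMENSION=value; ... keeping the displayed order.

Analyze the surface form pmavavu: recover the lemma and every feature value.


underlying: p-mav-af-u
RANK=vo - signalled by the affix p-
POLE=em - signalled by the affix -u
CASE=mi - signalled by the affix -af
check: pmavafu -> pmavavu
lemma: mav; RANK=vo; POLE=em; CASE=mi


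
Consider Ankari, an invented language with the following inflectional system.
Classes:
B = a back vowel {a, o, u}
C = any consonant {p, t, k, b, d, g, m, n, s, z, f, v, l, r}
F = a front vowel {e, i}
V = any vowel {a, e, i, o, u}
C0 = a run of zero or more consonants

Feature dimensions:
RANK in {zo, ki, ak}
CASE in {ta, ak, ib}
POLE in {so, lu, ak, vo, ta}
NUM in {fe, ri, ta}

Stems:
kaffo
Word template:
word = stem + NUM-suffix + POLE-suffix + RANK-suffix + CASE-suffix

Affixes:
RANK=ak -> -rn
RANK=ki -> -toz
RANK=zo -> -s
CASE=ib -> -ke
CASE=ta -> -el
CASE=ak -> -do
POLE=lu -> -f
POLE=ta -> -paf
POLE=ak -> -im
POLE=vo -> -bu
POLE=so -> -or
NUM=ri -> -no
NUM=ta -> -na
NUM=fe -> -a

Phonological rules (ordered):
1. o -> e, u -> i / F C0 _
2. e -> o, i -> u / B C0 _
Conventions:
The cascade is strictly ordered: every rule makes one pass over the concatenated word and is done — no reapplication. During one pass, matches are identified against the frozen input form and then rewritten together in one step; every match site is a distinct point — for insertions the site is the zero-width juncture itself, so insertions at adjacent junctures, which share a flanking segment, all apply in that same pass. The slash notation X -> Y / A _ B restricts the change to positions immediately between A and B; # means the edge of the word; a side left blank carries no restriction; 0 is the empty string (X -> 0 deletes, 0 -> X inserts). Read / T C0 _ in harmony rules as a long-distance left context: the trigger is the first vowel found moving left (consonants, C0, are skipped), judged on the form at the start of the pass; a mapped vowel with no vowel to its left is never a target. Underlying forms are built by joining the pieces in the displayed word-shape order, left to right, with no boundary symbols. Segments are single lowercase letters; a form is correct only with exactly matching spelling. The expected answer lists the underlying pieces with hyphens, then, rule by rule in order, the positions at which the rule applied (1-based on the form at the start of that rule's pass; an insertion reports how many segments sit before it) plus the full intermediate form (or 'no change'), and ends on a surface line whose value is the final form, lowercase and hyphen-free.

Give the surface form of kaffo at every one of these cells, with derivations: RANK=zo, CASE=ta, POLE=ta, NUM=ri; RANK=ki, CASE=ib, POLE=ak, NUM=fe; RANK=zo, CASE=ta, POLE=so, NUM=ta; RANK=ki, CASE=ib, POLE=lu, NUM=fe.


cell RANK=zo, CASE=ta, POLE=ta, NUM=ri:
underlying: kaffo-no-paf-s-el
1. o -> e, u -> i / F C0 _: no change
2. e -> o, i -> u / B C0 _: fires at position(s) 12: kaffonopafsol
surface: kaffonopafsol

cell RANK=ki, CASE=ib, POLE=ak, NUM=fe:
underlying: kaffo-a-im-toz-ke
1. o -> e, u -> i / F C0 _: fires at position(s) 10: kaffoaimtezke
2. e -> o, i -> u / B C0 _: fires at position(s) 7: kaffoaumtezke
surface: kaffoaumtezke

cell RANK=zo, CASE=ta, POLE=so, NUM=ta:
underlying: kaffo-na-or-s-el
1. o -> e, u -> i / F C0 _: no change
2. e -> o, i -> u / B C0 _: fires at position(s) 11: kaffonaorsol
surface: kaffonaorsol

cell RANK=ki, CASE=ib, POLE=lu, NUM=fe:
underlying: kaffo-a-f-toz-ke
1. o -> e, u -> i / F C0 _: no change
2. e -> o, i -> u / B C0 _: fires at position(s) 12: kaffoaftozko
surface: kaffoaftozko


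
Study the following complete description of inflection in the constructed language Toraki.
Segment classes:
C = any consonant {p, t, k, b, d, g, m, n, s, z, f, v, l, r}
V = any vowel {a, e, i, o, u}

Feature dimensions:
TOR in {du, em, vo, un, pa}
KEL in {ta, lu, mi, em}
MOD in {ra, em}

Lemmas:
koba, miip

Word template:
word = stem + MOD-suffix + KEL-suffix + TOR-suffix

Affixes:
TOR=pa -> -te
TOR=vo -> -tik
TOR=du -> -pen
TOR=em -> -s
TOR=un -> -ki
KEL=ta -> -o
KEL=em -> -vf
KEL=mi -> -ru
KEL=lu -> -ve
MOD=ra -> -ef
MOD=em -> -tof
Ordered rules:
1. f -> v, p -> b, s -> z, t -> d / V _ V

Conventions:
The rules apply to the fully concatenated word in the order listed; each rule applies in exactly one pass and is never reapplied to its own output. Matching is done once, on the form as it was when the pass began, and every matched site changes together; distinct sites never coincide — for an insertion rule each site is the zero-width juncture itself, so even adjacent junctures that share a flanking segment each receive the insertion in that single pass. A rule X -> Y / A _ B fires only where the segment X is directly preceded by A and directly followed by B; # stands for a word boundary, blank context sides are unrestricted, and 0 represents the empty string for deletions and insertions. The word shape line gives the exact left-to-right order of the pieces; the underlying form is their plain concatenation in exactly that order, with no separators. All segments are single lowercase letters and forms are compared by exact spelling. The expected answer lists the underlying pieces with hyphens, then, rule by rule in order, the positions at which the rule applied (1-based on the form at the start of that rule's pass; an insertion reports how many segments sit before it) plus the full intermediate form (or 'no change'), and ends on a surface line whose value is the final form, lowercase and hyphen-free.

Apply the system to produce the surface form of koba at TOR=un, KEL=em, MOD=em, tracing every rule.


underlying: koba-tof-vf-ki
1. f -> v, p -> b, s -> z, t -> d / V _ V: fires at position(s) 5: kobadofvfki
surface: kobadofvfki


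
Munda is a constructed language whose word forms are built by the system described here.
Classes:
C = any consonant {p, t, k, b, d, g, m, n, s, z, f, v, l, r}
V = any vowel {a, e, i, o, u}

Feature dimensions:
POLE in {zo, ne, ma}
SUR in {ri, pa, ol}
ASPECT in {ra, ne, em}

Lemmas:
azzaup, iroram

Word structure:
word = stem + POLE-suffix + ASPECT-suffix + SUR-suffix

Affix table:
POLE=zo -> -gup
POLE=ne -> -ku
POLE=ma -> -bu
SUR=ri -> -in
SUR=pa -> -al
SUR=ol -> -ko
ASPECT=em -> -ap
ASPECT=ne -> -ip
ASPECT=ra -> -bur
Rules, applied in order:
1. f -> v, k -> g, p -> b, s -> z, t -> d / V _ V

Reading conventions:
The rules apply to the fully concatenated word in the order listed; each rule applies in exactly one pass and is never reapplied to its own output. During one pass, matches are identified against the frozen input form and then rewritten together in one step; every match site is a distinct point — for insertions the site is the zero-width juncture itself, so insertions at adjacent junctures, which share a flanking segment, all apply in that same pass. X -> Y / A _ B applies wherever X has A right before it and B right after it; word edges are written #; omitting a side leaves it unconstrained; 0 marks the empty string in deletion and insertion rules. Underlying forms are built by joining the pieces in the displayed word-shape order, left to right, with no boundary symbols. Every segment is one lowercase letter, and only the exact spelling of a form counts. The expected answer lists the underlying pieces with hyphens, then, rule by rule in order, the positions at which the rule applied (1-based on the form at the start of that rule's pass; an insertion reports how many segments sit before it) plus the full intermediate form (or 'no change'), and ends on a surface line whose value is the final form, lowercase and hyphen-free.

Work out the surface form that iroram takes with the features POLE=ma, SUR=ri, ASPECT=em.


underlying: iroram-bu-ap-in
1. f -> v, k -> g, p -> b, s -> z, t -> d / V _ V: fires at position(s) 10: irorambuabin
surface: irorambuabin


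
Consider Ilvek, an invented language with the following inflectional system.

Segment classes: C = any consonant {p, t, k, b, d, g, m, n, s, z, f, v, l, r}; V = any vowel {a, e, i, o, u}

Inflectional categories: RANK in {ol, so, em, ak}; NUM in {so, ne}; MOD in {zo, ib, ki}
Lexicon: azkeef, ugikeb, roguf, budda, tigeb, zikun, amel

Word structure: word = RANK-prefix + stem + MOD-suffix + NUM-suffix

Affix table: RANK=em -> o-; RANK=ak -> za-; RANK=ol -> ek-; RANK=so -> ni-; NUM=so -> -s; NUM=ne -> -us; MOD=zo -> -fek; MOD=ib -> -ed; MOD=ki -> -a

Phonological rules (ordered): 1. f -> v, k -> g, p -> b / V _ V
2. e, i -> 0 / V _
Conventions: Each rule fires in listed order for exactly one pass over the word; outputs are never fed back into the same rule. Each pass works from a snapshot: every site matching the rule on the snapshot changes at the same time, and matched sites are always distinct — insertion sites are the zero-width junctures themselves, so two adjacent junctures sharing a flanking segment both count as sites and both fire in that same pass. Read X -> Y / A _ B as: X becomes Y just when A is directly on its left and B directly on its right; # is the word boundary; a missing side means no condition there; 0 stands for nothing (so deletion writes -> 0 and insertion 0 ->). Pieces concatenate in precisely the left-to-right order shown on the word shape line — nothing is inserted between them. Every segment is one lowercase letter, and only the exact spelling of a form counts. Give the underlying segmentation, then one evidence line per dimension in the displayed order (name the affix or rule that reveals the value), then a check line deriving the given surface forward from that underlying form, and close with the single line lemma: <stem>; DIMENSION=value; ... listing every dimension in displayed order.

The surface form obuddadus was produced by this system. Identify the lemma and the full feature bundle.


underlying: o-budda-ed-us
RANK=em - signalled by the affix o-
NUM=ne - signalled by the affix -us
MOD=ib - signalled by the affix -ed
check: obuddaedus -> obuddaedus -> obuddadus
lemma: budda; RANK=em; NUM=ne; MOD=ib


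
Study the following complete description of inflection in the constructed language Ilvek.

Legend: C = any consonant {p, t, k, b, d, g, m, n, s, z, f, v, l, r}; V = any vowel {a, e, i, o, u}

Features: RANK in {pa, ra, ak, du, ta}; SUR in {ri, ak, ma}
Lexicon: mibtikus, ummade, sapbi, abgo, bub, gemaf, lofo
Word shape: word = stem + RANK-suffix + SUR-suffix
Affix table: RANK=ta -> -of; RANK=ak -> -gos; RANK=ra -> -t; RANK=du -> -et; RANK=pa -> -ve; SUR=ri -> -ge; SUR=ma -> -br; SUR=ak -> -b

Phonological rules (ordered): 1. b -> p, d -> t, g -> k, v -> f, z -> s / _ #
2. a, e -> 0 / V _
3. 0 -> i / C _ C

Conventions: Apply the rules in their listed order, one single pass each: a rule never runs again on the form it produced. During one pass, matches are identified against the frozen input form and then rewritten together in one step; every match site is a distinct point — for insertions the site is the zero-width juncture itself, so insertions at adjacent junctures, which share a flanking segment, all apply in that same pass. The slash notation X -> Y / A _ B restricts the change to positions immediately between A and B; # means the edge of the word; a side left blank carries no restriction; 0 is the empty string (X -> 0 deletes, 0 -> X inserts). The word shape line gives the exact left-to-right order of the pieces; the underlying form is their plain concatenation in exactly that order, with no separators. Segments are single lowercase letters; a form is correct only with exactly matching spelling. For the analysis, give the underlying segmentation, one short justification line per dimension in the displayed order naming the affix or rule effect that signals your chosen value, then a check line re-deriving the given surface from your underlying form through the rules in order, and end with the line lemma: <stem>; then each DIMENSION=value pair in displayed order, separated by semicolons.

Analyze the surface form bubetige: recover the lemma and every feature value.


underlying: bub-et-ge
RANK=du - signalled by the affix -et
SUR=ri - signalled by the affix -ge
check: bubetge -> bubetge -> bubetge -> bubetige
lemma: bub; RANK=du; SUR=ri


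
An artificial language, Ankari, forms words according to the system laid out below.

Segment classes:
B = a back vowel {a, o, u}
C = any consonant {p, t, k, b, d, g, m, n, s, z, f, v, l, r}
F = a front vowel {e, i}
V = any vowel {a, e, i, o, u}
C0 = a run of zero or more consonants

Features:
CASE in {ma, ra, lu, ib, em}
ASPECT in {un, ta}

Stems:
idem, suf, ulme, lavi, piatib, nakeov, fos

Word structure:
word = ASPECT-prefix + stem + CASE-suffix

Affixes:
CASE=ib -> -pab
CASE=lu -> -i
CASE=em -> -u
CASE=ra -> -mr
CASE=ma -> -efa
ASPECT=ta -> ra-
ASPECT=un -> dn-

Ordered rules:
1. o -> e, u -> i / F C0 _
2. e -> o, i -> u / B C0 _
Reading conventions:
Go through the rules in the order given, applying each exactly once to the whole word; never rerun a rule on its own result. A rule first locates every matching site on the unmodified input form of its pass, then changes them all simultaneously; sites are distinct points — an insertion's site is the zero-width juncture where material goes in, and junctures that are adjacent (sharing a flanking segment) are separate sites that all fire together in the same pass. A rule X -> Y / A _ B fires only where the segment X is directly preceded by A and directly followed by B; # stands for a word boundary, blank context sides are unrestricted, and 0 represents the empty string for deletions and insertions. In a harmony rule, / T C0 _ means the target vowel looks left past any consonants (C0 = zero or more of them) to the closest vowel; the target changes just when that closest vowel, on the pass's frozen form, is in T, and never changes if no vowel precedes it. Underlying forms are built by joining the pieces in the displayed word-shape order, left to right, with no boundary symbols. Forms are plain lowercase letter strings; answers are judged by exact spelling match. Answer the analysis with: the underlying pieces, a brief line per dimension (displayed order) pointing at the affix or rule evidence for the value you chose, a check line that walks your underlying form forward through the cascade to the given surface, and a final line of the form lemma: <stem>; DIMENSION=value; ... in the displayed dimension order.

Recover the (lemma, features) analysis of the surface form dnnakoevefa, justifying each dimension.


underlying: dn-nakeov-efa
CASE=ma - signalled by the affix -efa
ASPECT=un - signalled by the affix dn-
check: dnnakeovefa -> dnnakeevefa -> dnnakoevefa
lemma: nakeov; CASE=ma; ASPECT=un


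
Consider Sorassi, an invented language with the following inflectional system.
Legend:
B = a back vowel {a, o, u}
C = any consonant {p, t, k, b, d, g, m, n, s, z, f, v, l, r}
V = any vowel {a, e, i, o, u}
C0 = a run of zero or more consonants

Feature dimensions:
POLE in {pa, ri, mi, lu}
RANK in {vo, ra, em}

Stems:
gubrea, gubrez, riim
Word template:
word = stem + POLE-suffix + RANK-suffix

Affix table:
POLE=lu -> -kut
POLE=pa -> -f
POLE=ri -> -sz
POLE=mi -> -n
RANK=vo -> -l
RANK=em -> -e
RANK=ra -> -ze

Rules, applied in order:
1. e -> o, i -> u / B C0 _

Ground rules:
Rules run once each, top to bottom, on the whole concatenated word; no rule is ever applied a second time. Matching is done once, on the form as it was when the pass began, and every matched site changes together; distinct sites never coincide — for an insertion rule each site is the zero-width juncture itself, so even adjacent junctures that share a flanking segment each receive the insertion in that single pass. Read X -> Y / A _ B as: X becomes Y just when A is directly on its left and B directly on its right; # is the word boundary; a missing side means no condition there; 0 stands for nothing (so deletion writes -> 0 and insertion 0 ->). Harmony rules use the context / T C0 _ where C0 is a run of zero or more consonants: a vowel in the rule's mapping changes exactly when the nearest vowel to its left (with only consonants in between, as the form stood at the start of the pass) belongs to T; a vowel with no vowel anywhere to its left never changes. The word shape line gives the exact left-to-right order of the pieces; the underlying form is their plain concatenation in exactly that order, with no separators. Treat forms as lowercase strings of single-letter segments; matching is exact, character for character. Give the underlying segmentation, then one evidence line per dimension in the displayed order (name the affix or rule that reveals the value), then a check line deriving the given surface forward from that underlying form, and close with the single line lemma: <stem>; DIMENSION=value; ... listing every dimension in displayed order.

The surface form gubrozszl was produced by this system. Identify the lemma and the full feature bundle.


underlying: gubrez-sz-l
POLE=ri - signalled by the affix -sz
RANK=vo - signalled by the affix -l
check: gubrezszl -> gubrozszl
lemma: gubrez; POLE=ri; RANK=vo


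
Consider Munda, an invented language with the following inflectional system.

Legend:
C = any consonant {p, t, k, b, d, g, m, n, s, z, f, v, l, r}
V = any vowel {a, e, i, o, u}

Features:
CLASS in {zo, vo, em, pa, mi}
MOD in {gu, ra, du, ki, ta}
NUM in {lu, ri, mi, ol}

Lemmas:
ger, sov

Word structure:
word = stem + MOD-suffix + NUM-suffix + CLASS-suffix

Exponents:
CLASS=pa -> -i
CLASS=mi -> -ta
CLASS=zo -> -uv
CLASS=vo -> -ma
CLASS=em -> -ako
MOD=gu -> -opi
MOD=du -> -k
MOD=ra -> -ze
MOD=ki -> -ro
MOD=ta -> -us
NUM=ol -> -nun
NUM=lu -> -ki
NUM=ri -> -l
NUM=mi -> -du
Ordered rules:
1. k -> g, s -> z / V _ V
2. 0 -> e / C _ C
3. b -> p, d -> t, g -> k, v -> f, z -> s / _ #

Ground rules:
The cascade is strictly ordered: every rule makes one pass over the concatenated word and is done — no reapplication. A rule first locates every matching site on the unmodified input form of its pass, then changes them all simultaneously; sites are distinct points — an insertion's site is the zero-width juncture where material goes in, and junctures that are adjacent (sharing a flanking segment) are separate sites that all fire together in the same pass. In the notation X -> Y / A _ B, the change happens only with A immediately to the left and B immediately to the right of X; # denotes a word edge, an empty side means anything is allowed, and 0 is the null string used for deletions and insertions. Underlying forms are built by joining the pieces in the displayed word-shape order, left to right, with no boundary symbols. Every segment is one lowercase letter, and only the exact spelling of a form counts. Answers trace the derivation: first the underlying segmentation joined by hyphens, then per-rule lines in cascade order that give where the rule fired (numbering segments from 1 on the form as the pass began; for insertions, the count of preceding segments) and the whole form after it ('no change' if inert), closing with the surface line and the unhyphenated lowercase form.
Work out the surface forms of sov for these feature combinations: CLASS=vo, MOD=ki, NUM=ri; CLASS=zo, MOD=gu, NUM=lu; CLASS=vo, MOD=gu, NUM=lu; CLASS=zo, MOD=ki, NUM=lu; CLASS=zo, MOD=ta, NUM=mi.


cell CLASS=vo, MOD=ki, NUM=ri:
underlying: sov-ro-l-ma
1. k -> g, s -> z / V _ V: no change
2. 0 -> e / C _ C: inserts after position(s) 3, 6: soverolema
3. b -> p, d -> t, g -> k, v -> f, z -> s / _ #: no change
surface: soverolema

cell CLASS=zo, MOD=gu, NUM=lu:
underlying: sov-opi-ki-uv
1. k -> g, s -> z / V _ V: fires at position(s) 7: sovopigiuv
2. 0 -> e / C _ C: no change
3. b -> p, d -> t, g -> k, v -> f, z -> s / _ #: fires at position(s) 10: sovopigiuf
surface: sovopigiuf

cell CLASS=vo, MOD=gu, NUM=lu:
underlying: sov-opi-ki-ma
1. k -> g, s -> z / V _ V: fires at position(s) 7: sovopigima
2. 0 -> e / C _ C: no change
3. b -> p, d -> t, g -> k, v -> f, z -> s / _ #: no change
surface: sovopigima

cell CLASS=zo, MOD=ki, NUM=lu:
underlying: sov-ro-ki-uv
1. k -> g, s -> z / V _ V: fires at position(s) 6: sovrogiuv
2. 0 -> e / C _ C: inserts after position(s) 3: soverogiuv
3. b -> p, d -> t, g -> k, v -> f, z -> s / _ #: fires at position(s) 10: soverogiuf
surface: soverogiuf

cell CLASS=zo, MOD=ta, NUM=mi:
underlying: sov-us-du-uv
1. k -> g, s -> z / V _ V: no change
2. 0 -> e / C _ C: inserts after position(s) 5: sovuseduuv
3. b -> p, d -> t, g -> k, v -> f, z -> s / _ #: fires at position(s) 10: sovuseduuf
surface: sovuseduuf


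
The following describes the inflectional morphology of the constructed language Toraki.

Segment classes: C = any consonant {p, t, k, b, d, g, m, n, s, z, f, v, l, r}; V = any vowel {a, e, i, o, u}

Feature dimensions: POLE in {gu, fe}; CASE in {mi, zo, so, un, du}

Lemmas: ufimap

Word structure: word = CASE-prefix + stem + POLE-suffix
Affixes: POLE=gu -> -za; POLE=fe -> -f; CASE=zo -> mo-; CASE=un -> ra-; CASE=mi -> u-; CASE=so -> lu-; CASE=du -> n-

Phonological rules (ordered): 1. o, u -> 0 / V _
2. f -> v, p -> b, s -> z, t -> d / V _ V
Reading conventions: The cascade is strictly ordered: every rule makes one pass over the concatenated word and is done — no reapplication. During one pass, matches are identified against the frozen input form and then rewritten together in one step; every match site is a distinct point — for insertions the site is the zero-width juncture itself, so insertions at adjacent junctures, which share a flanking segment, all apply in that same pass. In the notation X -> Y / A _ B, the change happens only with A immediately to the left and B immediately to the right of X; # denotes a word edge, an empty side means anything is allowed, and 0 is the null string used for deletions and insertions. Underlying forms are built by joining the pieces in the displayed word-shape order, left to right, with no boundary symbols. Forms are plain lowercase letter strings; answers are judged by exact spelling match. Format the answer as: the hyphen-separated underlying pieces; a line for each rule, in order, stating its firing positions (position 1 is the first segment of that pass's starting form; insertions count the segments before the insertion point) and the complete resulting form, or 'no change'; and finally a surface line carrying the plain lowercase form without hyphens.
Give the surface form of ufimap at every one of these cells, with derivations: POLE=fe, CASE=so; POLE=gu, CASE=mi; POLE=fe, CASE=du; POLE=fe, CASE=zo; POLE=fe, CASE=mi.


cell POLE=fe, CASE=so:
underlying: lu-ufimap-f
1. o, u -> 0 / V _: fires at position(s) 3: lufimapf
2. f -> v, p -> b, s -> z, t -> d / V _ V: fires at position(s) 3: luvimapf
surface: luvimapf

cell POLE=gu, CASE=mi:
underlying: u-ufimap-za
1. o, u -> 0 / V _: fires at position(s) 2: ufimapza
2. f -> v, p -> b, s -> z, t -> d / V _ V: fires at position(s) 2: uvimapza
surface: uvimapza

cell POLE=fe, CASE=du:
underlying: n-ufimap-f
1. o, u -> 0 / V _: no change
2. f -> v, p -> b, s -> z, t -> d / V _ V: fires at position(s) 3: nuvimapf
surface: nuvimapf

cell POLE=fe, CASE=zo:
underlying: mo-ufimap-f
1. o, u -> 0 / V _: fires at position(s) 3: mofimapf
2. f -> v, p -> b, s -> z, t -> d / V _ V: fires at position(s) 3: movimapf
surface: movimapf

cell POLE=fe, CASE=mi:
underlying: u-ufimap-f
1. o, u -> 0 / V _: fires at position(s) 2: ufimapf
2. f -> v, p -> b, s -> z, t -> d / V _ V: fires at position(s) 2: uvimapf
surface: uvimapf


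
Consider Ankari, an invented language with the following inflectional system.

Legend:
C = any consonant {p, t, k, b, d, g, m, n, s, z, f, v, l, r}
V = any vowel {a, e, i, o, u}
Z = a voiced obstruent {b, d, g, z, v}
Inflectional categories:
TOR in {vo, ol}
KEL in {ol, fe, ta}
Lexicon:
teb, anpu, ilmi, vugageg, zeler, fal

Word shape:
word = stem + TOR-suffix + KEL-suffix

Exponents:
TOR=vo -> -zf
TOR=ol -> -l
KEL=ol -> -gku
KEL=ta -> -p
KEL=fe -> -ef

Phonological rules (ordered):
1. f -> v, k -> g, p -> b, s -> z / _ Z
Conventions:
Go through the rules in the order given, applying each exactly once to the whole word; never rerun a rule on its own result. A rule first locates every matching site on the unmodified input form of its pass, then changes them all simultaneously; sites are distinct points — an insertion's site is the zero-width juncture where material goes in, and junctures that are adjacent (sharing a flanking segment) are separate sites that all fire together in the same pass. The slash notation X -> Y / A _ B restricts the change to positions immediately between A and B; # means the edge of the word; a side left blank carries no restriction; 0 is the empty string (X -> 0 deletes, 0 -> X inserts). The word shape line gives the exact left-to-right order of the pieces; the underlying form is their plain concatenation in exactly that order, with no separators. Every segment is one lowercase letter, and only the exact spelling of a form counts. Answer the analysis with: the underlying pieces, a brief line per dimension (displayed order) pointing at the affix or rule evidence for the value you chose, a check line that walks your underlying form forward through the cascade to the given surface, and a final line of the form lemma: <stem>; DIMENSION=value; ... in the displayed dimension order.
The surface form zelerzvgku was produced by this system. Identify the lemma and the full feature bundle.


underlying: zeler-zf-gku
TOR=vo - signalled by the affix -zf
KEL=ol - signalled by the affix -gku
check: zelerzfgku -> zelerzvgku
lemma: zeler; TOR=vo; KEL=ol


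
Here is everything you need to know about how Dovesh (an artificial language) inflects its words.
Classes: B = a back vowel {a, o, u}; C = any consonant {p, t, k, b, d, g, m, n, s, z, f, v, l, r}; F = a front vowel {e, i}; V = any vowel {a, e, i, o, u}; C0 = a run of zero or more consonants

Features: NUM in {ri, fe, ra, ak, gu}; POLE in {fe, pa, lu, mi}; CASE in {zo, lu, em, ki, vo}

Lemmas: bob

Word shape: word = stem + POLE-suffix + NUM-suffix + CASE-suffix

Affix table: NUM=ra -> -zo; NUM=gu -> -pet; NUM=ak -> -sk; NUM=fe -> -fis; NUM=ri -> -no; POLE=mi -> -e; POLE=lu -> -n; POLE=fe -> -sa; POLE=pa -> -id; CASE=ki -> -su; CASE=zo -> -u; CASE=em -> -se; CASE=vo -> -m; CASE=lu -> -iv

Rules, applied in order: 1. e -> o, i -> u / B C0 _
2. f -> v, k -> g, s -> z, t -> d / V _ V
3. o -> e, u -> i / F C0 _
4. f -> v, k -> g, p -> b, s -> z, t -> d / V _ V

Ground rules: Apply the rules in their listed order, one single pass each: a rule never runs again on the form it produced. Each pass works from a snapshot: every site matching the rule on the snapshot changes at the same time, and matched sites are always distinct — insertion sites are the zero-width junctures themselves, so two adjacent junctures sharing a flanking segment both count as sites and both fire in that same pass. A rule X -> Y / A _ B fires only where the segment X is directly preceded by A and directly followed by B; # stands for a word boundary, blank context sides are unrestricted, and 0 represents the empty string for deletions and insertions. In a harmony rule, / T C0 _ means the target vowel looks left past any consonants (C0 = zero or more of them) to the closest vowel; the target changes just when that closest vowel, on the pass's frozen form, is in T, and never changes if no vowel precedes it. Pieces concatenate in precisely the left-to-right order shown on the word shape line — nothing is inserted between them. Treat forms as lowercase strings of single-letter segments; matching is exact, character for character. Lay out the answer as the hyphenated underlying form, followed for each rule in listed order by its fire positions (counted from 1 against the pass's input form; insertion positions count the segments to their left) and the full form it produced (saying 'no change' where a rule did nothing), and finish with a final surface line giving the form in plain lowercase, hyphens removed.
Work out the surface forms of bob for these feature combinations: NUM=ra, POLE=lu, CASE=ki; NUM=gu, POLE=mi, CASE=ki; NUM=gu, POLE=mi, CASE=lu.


cell NUM=ra, POLE=lu, CASE=ki:
underlying: bob-n-zo-su
1. e -> o, i -> u / B C0 _: no change
2. f -> v, k -> g, s -> z, t -> d / V _ V: fires at position(s) 7: bobnzozu
3. o -> e, u -> i / F C0 _: no change
4. f -> v, k -> g, p -> b, s -> z, t -> d / V _ V: no change
surface: bobnzozu

cell NUM=gu, POLE=mi, CASE=ki:
underlying: bob-e-pet-su
1. e -> o, i -> u / B C0 _: fires at position(s) 4: bobopetsu
2. f -> v, k -> g, s -> z, t -> d / V _ V: no change
3. o -> e, u -> i / F C0 _: fires at position(s) 9: bobopetsi
4. f -> v, k -> g, p -> b, s -> z, t -> d / V _ V: fires at position(s) 5: bobobetsi
surface: bobobetsi

cell NUM=gu, POLE=mi, CASE=lu:
underlying: bob-e-pet-iv
1. e -> o, i -> u / B C0 _: fires at position(s) 4: bobopetiv
2. f -> v, k -> g, s -> z, t -> d / V _ V: fires at position(s) 7: bobopediv
3. o -> e, u -> i / F C0 _: no change
4. f -> v, k -> g, p -> b, s -> z, t -> d / V _ V: fires at position(s) 5: bobobediv
surface: bobobediv


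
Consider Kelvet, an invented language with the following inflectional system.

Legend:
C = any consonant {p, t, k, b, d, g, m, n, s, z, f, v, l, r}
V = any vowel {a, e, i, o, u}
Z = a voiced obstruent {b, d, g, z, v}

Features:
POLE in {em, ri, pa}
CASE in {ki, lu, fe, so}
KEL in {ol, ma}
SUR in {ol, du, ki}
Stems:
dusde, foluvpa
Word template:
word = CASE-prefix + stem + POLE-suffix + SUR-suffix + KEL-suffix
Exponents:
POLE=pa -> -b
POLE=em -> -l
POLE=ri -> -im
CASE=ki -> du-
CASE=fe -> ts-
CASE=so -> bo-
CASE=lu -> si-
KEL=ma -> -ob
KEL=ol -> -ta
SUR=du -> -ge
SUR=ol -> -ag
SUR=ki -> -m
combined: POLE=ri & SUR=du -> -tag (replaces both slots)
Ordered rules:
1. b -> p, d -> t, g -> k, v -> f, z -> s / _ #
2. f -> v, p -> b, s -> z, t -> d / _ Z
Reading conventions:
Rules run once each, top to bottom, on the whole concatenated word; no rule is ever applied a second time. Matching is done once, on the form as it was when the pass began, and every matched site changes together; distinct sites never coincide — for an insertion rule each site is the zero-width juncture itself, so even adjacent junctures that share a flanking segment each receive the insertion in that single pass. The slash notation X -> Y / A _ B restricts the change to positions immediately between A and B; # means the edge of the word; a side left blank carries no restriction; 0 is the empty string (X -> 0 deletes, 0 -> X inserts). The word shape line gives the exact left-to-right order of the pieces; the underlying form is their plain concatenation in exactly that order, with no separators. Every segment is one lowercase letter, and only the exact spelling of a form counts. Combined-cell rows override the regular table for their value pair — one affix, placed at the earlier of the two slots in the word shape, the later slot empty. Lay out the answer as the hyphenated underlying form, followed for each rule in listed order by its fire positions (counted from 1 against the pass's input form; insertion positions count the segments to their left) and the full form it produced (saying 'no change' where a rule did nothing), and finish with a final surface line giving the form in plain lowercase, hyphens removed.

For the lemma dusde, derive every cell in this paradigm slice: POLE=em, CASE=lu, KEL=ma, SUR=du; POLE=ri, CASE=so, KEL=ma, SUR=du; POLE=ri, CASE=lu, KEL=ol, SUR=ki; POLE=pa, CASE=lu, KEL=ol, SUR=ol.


cell POLE=em, CASE=lu, KEL=ma, SUR=du:
underlying: si-dusde-l-ge-ob
1. b -> p, d -> t, g -> k, v -> f, z -> s / _ #: fires at position(s) 12: sidusdelgeop
2. f -> v, p -> b, s -> z, t -> d / _ Z: fires at position(s) 5: siduzdelgeop
surface: siduzdelgeop

cell POLE=ri, CASE=so, KEL=ma, SUR=du:
underlying: bo-dusde-tag-ob
1. b -> p, d -> t, g -> k, v -> f, z -> s / _ #: fires at position(s) 12: bodusdetagop
2. f -> v, p -> b, s -> z, t -> d / _ Z: fires at position(s) 5: boduzdetagop
surface: boduzdetagop

cell POLE=ri, CASE=lu, KEL=ol, SUR=ki:
underlying: si-dusde-im-m-ta
1. b -> p, d -> t, g -> k, v -> f, z -> s / _ #: no change
2. f -> v, p -> b, s -> z, t -> d / _ Z: fires at position(s) 5: siduzdeimmta
surface: siduzdeimmta

cell POLE=pa, CASE=lu, KEL=ol, SUR=ol:
underlying: si-dusde-b-ag-ta
1. b -> p, d -> t, g -> k, v -> f, z -> s / _ #: no change
2. f -> v, p -> b, s -> z, t -> d / _ Z: fires at position(s) 5: siduzdebagta
surface: siduzdebagta
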